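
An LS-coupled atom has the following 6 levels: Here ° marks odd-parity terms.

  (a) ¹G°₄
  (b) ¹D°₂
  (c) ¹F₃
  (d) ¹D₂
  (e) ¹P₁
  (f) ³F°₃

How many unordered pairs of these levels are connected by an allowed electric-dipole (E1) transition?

(a)–(b): forbidden (parity, ΔL, ΔJ).
(a)–(c): allowed.
(a)–(d): forbidden (ΔL, ΔJ).
(a)–(e): forbidden (ΔL, ΔJ).
(a)–(f): forbidden (parity, ΔS).
(b)–(c): allowed.
(b)–(d): allowed.
(b)–(e): allowed.
(b)–(f): forbidden (parity, ΔS).
(c)–(d): forbidden (parity).
(c)–(e): forbidden (parity, ΔL, ΔJ).
(c)–(f): forbidden (ΔS).
(d)–(e): forbidden (parity).
(d)–(f): forbidden (ΔS).
(e)–(f): forbidden (ΔS, ΔL, ΔJ).
Allowed pairs: 4 of 15.

4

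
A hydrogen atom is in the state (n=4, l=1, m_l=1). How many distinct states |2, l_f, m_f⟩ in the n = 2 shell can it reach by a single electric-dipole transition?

E1 requires Δl = ±1, so l_f ∈ {0, 2}; with 0 ≤ l_f ≤ n_f−1 = 1, the allowed l_f values are {0}.
For l_f = 0: m_f ∈ {m_i−1, m_i, m_i+1} ∩ [−0, 0] = {0} → 1 state.
Total: 1.

1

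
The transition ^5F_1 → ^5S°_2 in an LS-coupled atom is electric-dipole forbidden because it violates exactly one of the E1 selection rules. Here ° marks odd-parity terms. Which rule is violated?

Reading off the term symbols: S 2→2, L 3→0, J 1→2, parity even→odd.
Parity must change: even → odd — satisfied.
ΔS = 0: S: 2 → 2 — satisfied.
ΔL = 0, ±1 (not L=0↔0): L: 3 → 0, ΔL = -3 — violated.
ΔJ = 0, ±1 (not J=0↔0): J: 1 → 2, ΔJ = +1 — satisfied.

the ΔL = 0, ±1 rule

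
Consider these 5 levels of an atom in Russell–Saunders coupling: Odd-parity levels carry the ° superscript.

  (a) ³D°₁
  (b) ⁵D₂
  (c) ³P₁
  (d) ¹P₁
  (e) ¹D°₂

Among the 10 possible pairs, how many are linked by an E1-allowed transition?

(a)–(b): forbidden (ΔS).
(a)–(c): allowed.
(a)–(d): forbidden (ΔS).
(a)–(e): forbidden (parity, ΔS).
(b)–(c): forbidden (parity, ΔS).
(b)–(d): forbidden (parity, ΔS).
(b)–(e): forbidden (ΔS).
(c)–(d): forbidden (parity, ΔS).
(c)–(e): forbidden (ΔS).
(d)–(e): allowed.
Allowed pairs: 2 of 10.

2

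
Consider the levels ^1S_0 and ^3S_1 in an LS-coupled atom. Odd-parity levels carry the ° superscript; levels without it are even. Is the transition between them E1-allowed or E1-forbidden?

forbidden

Parity must change: even → even — ✗.
ΔS = 0: S: 0 → 1 — ✗.
ΔL = 0, ±1 (not L=0↔0): L: 0 → 0, ΔL = +0 — ✗.
ΔJ = 0, ±1 (not J=0↔0): J: 0 → 1, ΔJ = +1 — ✓.
Rule(s) violated: parity, ΔS, ΔL.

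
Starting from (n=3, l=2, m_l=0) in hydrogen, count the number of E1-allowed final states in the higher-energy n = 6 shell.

6

E1 requires Δl = ±1, so l_f ∈ {1, 3}; with 0 ≤ l_f ≤ n_f−1 = 5, the allowed l_f values are {1, 3}.
For l_f = 1: m_f ∈ {m_i−1, m_i, m_i+1} ∩ [−1, 1] = {-1, 0, 1} → 3 states.
For l_f = 3: m_f ∈ {m_i−1, m_i, m_i+1} ∩ [−3, 3] = {-1, 0, 1} → 3 states.
Total: 6.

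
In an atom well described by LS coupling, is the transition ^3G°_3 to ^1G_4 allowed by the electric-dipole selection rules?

forbidden

ΔJ = 0, ±1 (not J=0↔0): J: 3 → 4, ΔJ = +1 — ok.
Parity must change: odd → even — ok.
ΔS = 0: S: 1 → 0 — fails.
ΔL = 0, ±1 (not L=0↔0): L: 4 → 4, ΔL = +0 — ok.
Rule(s) violated: ΔS.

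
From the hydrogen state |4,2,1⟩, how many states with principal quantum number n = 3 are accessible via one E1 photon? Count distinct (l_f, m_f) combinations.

2

E1 requires Δl = ±1, so l_f ∈ {1, 3}; with 0 ≤ l_f ≤ n_f−1 = 2, the allowed l_f values are {1}.
For l_f = 1: m_f ∈ {m_i−1, m_i, m_i+1} ∩ [−1, 1] = {0, 1} → 2 states.
Total: 2.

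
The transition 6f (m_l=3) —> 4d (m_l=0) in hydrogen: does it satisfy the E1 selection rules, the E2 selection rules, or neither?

neither

Δl = 2 − 3 = -1; l_i + l_f = 5.
Δm_l = -3.
E1 (Δl = ±1, |Δm_l| ≤ 1): not satisfied.
E2 (Δl = 0,±2, l_i+l_f ≥ 2, |Δm_l| ≤ 2): not satisfied.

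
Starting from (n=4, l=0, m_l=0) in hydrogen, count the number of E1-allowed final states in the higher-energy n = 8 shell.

E1 requires Δl = ±1, so l_f ∈ {-1, 1}; with 0 ≤ l_f ≤ n_f−1 = 7, the allowed l_f values are {1}.
For l_f = 1: m_f ∈ {m_i−1, m_i, m_i+1} ∩ [−1, 1] = {-1, 0, 1} → 3 states.
Total: 3.

3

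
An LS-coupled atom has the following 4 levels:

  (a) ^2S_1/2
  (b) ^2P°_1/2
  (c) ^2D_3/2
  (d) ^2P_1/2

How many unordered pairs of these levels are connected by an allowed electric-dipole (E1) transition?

(a)–(b): allowed.
(a)–(c): forbidden (parity, ΔL).
(a)–(d): forbidden (parity).
(b)–(c): allowed.
(b)–(d): allowed.
(c)–(d): forbidden (parity).
Allowed pairs: 3 of 6.

3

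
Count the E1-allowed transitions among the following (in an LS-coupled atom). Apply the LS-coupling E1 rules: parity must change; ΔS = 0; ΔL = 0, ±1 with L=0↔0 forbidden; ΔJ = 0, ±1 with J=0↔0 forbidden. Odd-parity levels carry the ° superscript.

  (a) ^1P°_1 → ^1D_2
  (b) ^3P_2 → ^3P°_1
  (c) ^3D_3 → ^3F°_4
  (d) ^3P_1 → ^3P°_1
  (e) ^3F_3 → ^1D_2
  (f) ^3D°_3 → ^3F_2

(a) allowed
(b) allowed
(c) allowed
(d) allowed
(e) forbidden (parity, ΔS fail)
(f) allowed
Total allowed: 5 of 6.

5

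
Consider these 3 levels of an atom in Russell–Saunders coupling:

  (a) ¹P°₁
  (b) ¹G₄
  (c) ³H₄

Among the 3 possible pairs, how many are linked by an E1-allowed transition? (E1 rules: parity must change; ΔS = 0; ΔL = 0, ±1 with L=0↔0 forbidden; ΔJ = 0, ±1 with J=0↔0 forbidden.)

0

(a)–(b): forbidden (ΔL, ΔJ).
(a)–(c): forbidden (ΔS, ΔL, ΔJ).
(b)–(c): forbidden (parity, ΔS).
Allowed pairs: 0 of 3.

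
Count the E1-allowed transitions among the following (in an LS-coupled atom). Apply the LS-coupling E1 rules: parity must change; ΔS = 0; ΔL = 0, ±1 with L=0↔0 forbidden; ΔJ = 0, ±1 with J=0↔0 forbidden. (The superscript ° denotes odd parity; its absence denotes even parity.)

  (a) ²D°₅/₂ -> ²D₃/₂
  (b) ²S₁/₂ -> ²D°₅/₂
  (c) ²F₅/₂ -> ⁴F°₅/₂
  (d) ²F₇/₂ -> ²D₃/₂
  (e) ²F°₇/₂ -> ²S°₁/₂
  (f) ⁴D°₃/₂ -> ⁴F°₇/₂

(a) allowed
(b) forbidden (ΔL, ΔJ fail)
(c) forbidden (ΔS fails)
(d) forbidden (parity, ΔJ fail)
(e) forbidden (parity, ΔL, ΔJ fail)
(f) forbidden (parity, ΔJ fail)
Total allowed: 1 of 6.

1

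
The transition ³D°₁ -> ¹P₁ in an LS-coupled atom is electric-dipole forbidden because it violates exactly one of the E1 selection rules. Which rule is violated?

the ΔS = 0 rule

Reading off the term symbols: S 1→0, L 2→1, J 1→1, parity odd→even.
ΔS = 0: S: 1 → 0 — fails.
ΔJ = 0, ±1 (not J=0↔0): J: 1 → 1, ΔJ = +0 — passes.
ΔL = 0, ±1 (not L=0↔0): L: 2 → 1, ΔL = -1 — passes.
Parity must change: odd → even — passes.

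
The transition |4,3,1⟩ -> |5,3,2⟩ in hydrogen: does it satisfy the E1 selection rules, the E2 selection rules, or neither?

E2

Δl = 3 − 3 = +0; l_i + l_f = 6.
Δm_l = +1.
E1 (Δl = ±1, |Δm_l| ≤ 1): not satisfied.
E2 (Δl = 0,±2, l_i+l_f ≥ 2, |Δm_l| ≤ 2): satisfied.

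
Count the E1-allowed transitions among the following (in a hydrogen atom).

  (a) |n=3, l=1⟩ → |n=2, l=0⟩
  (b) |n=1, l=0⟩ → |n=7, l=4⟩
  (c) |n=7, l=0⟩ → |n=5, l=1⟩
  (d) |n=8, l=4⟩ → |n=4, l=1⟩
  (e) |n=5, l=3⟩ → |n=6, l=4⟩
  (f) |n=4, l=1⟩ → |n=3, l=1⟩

(a) allowed
(b) forbidden — Δl = +4 (E1 requires Δl = ±1)
(c) allowed
(d) forbidden — Δl = -3 (E1 requires Δl = ±1)
(e) allowed
(f) forbidden — Δl = +0 (E1 requires Δl = ±1)
Total allowed: 3 of 6.

3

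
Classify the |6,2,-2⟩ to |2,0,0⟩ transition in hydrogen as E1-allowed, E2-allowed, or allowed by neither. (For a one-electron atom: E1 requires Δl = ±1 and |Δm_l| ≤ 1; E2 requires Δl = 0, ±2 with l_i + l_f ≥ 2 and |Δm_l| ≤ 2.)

Δl = 0 − 2 = -2; l_i + l_f = 2.
Δm_l = +2.
E1 (Δl = ±1, |Δm_l| ≤ 1): not satisfied.
E2 (Δl = 0,±2, l_i+l_f ≥ 2, |Δm_l| ≤ 2): satisfied.

E2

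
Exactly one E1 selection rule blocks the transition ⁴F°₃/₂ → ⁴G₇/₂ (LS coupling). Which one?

the ΔJ = 0, ±1 rule

Parity must change: odd → even — passes.
ΔJ = 0, ±1 (not J=0↔0): J: 3/2 → 7/2, ΔJ = +2 — fails.
ΔL = 0, ±1 (not L=0↔0): L: 3 → 4, ΔL = +1 — passes.
ΔS = 0: S: 3/2 → 3/2 — passes.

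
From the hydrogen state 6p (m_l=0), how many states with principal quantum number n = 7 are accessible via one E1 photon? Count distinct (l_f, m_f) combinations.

E1 requires Δl = ±1, so l_f ∈ {0, 2}; with 0 ≤ l_f ≤ n_f−1 = 6, the allowed l_f values are {0, 2}.
For l_f = 0: m_f ∈ {m_i−1, m_i, m_i+1} ∩ [−0, 0] = {0} → 1 state.
For l_f = 2: m_f ∈ {m_i−1, m_i, m_i+1} ∩ [−2, 2] = {-1, 0, 1} → 3 states.
Total: 4.

4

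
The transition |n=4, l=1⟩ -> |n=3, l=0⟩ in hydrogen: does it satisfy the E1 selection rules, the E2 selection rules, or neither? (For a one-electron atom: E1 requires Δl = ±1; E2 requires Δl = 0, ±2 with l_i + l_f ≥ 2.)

Δl = 0 − 1 = -1; l_i + l_f = 1.
E1 (Δl = ±1): satisfied.
E2 (Δl = 0,±2, l_i+l_f ≥ 2): not satisfied.

E1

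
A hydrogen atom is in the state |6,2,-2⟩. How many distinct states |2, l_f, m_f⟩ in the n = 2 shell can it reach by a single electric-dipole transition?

1

E1 requires Δl = ±1, so l_f ∈ {1, 3}; with 0 ≤ l_f ≤ n_f−1 = 1, the allowed l_f values are {1}.
For l_f = 1: m_f ∈ {m_i−1, m_i, m_i+1} ∩ [−1, 1] = {-1} → 1 state.
Total: 1.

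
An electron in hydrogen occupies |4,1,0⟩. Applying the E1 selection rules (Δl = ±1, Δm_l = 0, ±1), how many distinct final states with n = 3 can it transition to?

E1 requires Δl = ±1, so l_f ∈ {0, 2}; with 0 ≤ l_f ≤ n_f−1 = 2, the allowed l_f values are {0, 2}.
For l_f = 0: m_f ∈ {m_i−1, m_i, m_i+1} ∩ [−0, 0] = {0} → 1 state.
For l_f = 2: m_f ∈ {m_i−1, m_i, m_i+1} ∩ [−2, 2] = {-1, 0, 1} → 3 states.
Total: 4.

4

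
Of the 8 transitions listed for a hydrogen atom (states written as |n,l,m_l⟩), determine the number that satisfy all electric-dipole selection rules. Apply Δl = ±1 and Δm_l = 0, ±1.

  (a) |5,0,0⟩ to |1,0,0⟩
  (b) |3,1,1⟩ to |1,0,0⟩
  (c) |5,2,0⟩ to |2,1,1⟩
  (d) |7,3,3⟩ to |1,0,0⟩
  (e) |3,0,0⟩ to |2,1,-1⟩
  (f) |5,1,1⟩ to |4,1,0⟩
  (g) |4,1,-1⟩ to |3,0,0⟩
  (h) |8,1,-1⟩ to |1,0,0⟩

(a) forbidden — Δl = +0 (E1 requires Δl = ±1)
(b) allowed
(c) allowed
(d) forbidden — Δl = -3 (E1 requires Δl = ±1); Δm_l = -3 (E1 requires Δm_l = 0, ±1)
(e) allowed
(f) forbidden — Δl = +0 (E1 requires Δl = ±1)
(g) allowed
(h) allowed
Total allowed: 5 of 8.

5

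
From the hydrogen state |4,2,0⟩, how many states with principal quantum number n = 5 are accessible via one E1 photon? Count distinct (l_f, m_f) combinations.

6

E1 requires Δl = ±1, so l_f ∈ {1, 3}; with 0 ≤ l_f ≤ n_f−1 = 4, the allowed l_f values are {1, 3}.
For l_f = 1: m_f ∈ {m_i−1, m_i, m_i+1} ∩ [−1, 1] = {-1, 0, 1} → 3 states.
For l_f = 3: m_f ∈ {m_i−1, m_i, m_i+1} ∩ [−3, 3] = {-1, 0, 1} → 3 states.
Total: 6.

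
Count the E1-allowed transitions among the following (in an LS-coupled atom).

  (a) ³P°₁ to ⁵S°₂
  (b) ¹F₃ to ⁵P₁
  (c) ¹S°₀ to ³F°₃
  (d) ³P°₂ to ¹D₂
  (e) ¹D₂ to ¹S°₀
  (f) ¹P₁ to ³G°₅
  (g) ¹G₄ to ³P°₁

0

(a) forbidden (parity, ΔS fail)
(b) forbidden (parity, ΔS, ΔL, ΔJ fail)
(c) forbidden (parity, ΔS, ΔL, ΔJ fail)
(d) forbidden (ΔS fails)
(e) forbidden (ΔL, ΔJ fail)
(f) forbidden (ΔS, ΔL, ΔJ fail)
(g) forbidden (ΔS, ΔL, ΔJ fail)
Total allowed: 0 of 7.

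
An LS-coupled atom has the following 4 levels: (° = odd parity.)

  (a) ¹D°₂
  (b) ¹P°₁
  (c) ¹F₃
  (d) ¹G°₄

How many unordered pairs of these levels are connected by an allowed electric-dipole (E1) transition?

2

(a)–(b): forbidden (parity).
(a)–(c): allowed.
(a)–(d): forbidden (parity, ΔL, ΔJ).
(b)–(c): forbidden (ΔL, ΔJ).
(b)–(d): forbidden (parity, ΔL, ΔJ).
(c)–(d): allowed.
Allowed pairs: 2 of 6.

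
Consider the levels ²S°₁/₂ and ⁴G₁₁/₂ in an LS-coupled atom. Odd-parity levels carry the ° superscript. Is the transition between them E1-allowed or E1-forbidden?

forbidden

Initial level: S=1/2, L=0, J=1/2, parity odd. Final level: S=3/2, L=4, J=11/2, parity even.
Parity must change: odd → even — ok.
ΔS = 0: S: 1/2 → 3/2 — fails.
ΔL = 0, ±1 (not L=0↔0): L: 0 → 4, ΔL = +4 — fails.
ΔJ = 0, ±1 (not J=0↔0): J: 1/2 → 11/2, ΔJ = +5 — fails.
Rule(s) violated: ΔS, ΔL, ΔJ.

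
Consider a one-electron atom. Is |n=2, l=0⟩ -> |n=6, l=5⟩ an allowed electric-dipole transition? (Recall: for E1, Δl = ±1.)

Initial l = 0, final l = 5, so Δl = +5. E1 requires Δl = ±1: violated.
The transition is electric-dipole forbidden.

forbidden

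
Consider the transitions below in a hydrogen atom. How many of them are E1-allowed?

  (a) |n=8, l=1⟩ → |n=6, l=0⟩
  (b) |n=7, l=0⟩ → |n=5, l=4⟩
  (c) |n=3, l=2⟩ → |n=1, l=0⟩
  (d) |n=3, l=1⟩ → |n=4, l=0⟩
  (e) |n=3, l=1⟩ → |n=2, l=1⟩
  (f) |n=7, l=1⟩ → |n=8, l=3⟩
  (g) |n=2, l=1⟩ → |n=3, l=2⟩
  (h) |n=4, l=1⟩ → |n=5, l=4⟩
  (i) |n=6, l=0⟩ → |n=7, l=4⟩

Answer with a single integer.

3

(a) allowed
(b) forbidden — Δl = +4 (E1 requires Δl = ±1)
(c) forbidden — Δl = -2 (E1 requires Δl = ±1)
(d) allowed
(e) forbidden — Δl = +0 (E1 requires Δl = ±1)
(f) forbidden — Δl = +2 (E1 requires Δl = ±1)
(g) allowed
(h) forbidden — Δl = +3 (E1 requires Δl = ±1)
(i) forbidden — Δl = +4 (E1 requires Δl = ±1)
Total allowed: 3 of 9.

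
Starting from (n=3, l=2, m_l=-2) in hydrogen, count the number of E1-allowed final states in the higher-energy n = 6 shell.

E1 requires Δl = ±1, so l_f ∈ {1, 3}; with 0 ≤ l_f ≤ n_f−1 = 5, the allowed l_f values are {1, 3}.
For l_f = 1: m_f ∈ {m_i−1, m_i, m_i+1} ∩ [−1, 1] = {-1} → 1 state.
For l_f = 3: m_f ∈ {m_i−1, m_i, m_i+1} ∩ [−3, 3] = {-3, -2, -1} → 3 states.
Total: 4.

4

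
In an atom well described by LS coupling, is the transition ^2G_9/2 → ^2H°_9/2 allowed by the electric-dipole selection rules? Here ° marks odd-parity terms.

allowed

Parity must change: even → odd — satisfied.
ΔS = 0: S: 1/2 → 1/2 — satisfied.
ΔL = 0, ±1 (not L=0↔0): L: 4 → 5, ΔL = +1 — satisfied.
ΔJ = 0, ±1 (not J=0↔0): J: 9/2 → 9/2, ΔJ = +0 — satisfied.
All four E1 rules are satisfied.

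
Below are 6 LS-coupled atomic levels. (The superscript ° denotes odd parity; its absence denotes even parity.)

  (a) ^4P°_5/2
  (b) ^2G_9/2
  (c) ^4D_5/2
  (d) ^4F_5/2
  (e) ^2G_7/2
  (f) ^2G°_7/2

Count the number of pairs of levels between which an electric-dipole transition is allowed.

(a)–(b): forbidden (ΔS, ΔL, ΔJ).
(a)–(c): allowed.
(a)–(d): forbidden (ΔL).
(a)–(e): forbidden (ΔS, ΔL).
(a)–(f): forbidden (parity, ΔS, ΔL).
(b)–(c): forbidden (parity, ΔS, ΔL, ΔJ).
(b)–(d): forbidden (parity, ΔS, ΔJ).
(b)–(e): forbidden (parity).
(b)–(f): allowed.
(c)–(d): forbidden (parity).
(c)–(e): forbidden (parity, ΔS, ΔL).
(c)–(f): forbidden (ΔS, ΔL).
(d)–(e): forbidden (parity, ΔS).
(d)–(f): forbidden (ΔS).
(e)–(f): allowed.
Allowed pairs: 3 of 15.

3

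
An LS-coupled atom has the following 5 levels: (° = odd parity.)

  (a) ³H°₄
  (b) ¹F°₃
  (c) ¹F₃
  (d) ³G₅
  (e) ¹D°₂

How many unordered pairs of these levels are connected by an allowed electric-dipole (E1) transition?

3

(a)–(b): forbidden (parity, ΔS, ΔL).
(a)–(c): forbidden (ΔS, ΔL).
(a)–(d): allowed.
(a)–(e): forbidden (parity, ΔS, ΔL, ΔJ).
(b)–(c): allowed.
(b)–(d): forbidden (ΔS, ΔJ).
(b)–(e): forbidden (parity).
(c)–(d): forbidden (parity, ΔS, ΔJ).
(c)–(e): allowed.
(d)–(e): forbidden (ΔS, ΔL, ΔJ).
Allowed pairs: 3 of 10.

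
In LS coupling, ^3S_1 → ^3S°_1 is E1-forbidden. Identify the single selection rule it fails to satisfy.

ΔL = 0, ±1 (not L=0↔0): L: 0 → 0, ΔL = +0 — ✗.
ΔJ = 0, ±1 (not J=0↔0): J: 1 → 1, ΔJ = +0 — ✓.
Parity must change: even → odd — ✓.
ΔS = 0: S: 1 → 1 — ✓.

the L=0 ↔ L=0 exclusion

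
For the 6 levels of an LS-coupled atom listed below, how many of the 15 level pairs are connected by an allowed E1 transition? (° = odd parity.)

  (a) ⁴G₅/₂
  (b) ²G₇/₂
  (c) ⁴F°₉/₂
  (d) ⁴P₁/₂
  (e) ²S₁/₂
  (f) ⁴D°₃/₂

(a)–(b): forbidden (parity, ΔS).
(a)–(c): forbidden (ΔJ).
(a)–(d): forbidden (parity, ΔL, ΔJ).
(a)–(e): forbidden (parity, ΔS, ΔL, ΔJ).
(a)–(f): forbidden (ΔL).
(b)–(c): forbidden (ΔS).
(b)–(d): forbidden (parity, ΔS, ΔL, ΔJ).
(b)–(e): forbidden (parity, ΔL, ΔJ).
(b)–(f): forbidden (ΔS, ΔL, ΔJ).
(c)–(d): forbidden (ΔL, ΔJ).
(c)–(e): forbidden (ΔS, ΔL, ΔJ).
(c)–(f): forbidden (parity, ΔJ).
(d)–(e): forbidden (parity, ΔS).
(d)–(f): allowed.
(e)–(f): forbidden (ΔS, ΔL).
Allowed pairs: 1 of 15.

1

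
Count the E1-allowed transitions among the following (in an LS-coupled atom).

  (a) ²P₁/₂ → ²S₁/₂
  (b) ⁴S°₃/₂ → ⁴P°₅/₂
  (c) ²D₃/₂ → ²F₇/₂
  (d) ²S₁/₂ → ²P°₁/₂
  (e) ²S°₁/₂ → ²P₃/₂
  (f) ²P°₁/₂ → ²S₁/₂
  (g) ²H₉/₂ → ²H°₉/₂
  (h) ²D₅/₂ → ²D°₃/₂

5

(a) forbidden (parity fails)
(b) forbidden (parity fails)
(c) forbidden (parity, ΔJ fail)
(d) allowed
(e) allowed
(f) allowed
(g) allowed
(h) allowed
Total allowed: 5 of 8.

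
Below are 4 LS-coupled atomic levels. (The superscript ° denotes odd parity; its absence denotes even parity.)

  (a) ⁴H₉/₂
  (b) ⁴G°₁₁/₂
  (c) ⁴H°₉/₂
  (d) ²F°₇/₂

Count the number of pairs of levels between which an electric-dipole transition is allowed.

(a)–(b): allowed.
(a)–(c): allowed.
(a)–(d): forbidden (ΔS, ΔL).
(b)–(c): forbidden (parity).
(b)–(d): forbidden (parity, ΔS, ΔJ).
(c)–(d): forbidden (parity, ΔS, ΔL).
Allowed pairs: 2 of 6.

2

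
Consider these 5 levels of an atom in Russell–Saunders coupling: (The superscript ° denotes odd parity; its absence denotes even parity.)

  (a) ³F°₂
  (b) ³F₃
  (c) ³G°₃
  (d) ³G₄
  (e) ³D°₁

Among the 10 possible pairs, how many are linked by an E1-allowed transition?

3

(a)–(b): allowed.
(a)–(c): forbidden (parity).
(a)–(d): forbidden (ΔJ).
(a)–(e): forbidden (parity).
(b)–(c): allowed.
(b)–(d): forbidden (parity).
(b)–(e): forbidden (ΔJ).
(c)–(d): allowed.
(c)–(e): forbidden (parity, ΔL, ΔJ).
(d)–(e): forbidden (ΔL, ΔJ).
Allowed pairs: 3 of 10.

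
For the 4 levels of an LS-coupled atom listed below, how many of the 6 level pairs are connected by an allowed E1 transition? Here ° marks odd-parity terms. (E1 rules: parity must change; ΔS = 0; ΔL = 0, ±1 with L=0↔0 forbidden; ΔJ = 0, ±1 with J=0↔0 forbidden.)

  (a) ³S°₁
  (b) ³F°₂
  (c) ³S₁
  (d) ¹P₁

(a)–(b): forbidden (parity, ΔL).
(a)–(c): forbidden (ΔL).
(a)–(d): forbidden (ΔS).
(b)–(c): forbidden (ΔL).
(b)–(d): forbidden (ΔS, ΔL).
(c)–(d): forbidden (parity, ΔS).
Allowed pairs: 0 of 6.

0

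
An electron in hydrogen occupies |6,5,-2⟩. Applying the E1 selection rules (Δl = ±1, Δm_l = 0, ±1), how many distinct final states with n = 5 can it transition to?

3

E1 requires Δl = ±1, so l_f ∈ {4, 6}; with 0 ≤ l_f ≤ n_f−1 = 4, the allowed l_f values are {4}.
For l_f = 4: m_f ∈ {m_i−1, m_i, m_i+1} ∩ [−4, 4] = {-3, -2, -1} → 3 states.
Total: 3.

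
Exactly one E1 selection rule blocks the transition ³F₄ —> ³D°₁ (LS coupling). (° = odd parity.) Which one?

the ΔJ = 0, ±1 rule

Initial level: S=1, L=3, J=4, parity even. Final level: S=1, L=2, J=1, parity odd.
Parity must change: even → odd — passes.
ΔS = 0: S: 1 → 1 — passes.
ΔL = 0, ±1 (not L=0↔0): L: 3 → 2, ΔL = -1 — passes.
ΔJ = 0, ±1 (not J=0↔0): J: 4 → 1, ΔJ = -3 — fails.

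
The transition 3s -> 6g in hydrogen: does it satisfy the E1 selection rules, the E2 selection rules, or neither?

neither

Δl = 4 − 0 = +4; l_i + l_f = 4.
E1 (Δl = ±1): not satisfied.
E2 (Δl = 0,±2, l_i+l_f ≥ 2): not satisfied.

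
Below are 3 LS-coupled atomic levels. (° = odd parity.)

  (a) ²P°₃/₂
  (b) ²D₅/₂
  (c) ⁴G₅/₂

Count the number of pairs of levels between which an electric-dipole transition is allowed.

(a)–(b): allowed.
(a)–(c): forbidden (ΔS, ΔL).
(b)–(c): forbidden (parity, ΔS, ΔL).
Allowed pairs: 1 of 3.

1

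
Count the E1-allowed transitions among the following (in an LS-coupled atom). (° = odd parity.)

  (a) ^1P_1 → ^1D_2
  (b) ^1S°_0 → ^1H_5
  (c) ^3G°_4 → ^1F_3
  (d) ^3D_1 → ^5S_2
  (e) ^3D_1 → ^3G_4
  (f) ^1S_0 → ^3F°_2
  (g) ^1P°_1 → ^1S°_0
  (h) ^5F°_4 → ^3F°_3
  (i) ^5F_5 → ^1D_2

(a) forbidden (parity fails)
(b) forbidden (ΔL, ΔJ fail)
(c) forbidden (ΔS fails)
(d) forbidden (parity, ΔS, ΔL fail)
(e) forbidden (parity, ΔL, ΔJ fail)
(f) forbidden (ΔS, ΔL, ΔJ fail)
(g) forbidden (parity fails)
(h) forbidden (parity, ΔS fail)
(i) forbidden (parity, ΔS, ΔJ fail)
Total allowed: 0 of 9.

0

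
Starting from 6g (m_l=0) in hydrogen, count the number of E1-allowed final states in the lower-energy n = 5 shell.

3

E1 requires Δl = ±1, so l_f ∈ {3, 5}; with 0 ≤ l_f ≤ n_f−1 = 4, the allowed l_f values are {3}.
For l_f = 3: m_f ∈ {m_i−1, m_i, m_i+1} ∩ [−3, 3] = {-1, 0, 1} → 3 states.
Total: 3.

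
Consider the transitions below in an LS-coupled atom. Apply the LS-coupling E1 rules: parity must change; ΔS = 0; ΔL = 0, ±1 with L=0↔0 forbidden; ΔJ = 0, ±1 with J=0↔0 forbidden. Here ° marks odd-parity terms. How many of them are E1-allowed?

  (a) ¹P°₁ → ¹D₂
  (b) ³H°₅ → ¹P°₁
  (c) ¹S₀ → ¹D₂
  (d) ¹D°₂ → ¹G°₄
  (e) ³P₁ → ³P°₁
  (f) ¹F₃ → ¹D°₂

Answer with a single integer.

(a) allowed
(b) forbidden (parity, ΔS, ΔL, ΔJ fail)
(c) forbidden (parity, ΔL, ΔJ fail)
(d) forbidden (parity, ΔL, ΔJ fail)
(e) allowed
(f) allowed
Total allowed: 3 of 6.

3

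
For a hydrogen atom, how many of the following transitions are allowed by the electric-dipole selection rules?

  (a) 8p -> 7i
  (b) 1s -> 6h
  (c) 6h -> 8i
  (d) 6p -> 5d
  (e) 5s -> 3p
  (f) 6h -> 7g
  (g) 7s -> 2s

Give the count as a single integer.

4

(a) forbidden — Δl = +5 (E1 requires Δl = ±1)
(b) forbidden — Δl = +5 (E1 requires Δl = ±1)
(c) allowed
(d) allowed
(e) allowed
(f) allowed
(g) forbidden — Δl = +0 (E1 requires Δl = ±1)
Total allowed: 4 of 7.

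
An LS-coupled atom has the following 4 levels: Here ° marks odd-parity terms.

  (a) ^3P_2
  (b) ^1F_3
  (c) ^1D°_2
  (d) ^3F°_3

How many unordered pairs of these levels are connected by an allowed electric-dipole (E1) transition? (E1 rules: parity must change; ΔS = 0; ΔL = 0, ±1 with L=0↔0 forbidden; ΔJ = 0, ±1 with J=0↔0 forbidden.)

1

(a)–(b): forbidden (parity, ΔS, ΔL).
(a)–(c): forbidden (ΔS).
(a)–(d): forbidden (ΔL).
(b)–(c): allowed.
(b)–(d): forbidden (ΔS).
(c)–(d): forbidden (parity, ΔS).
Allowed pairs: 1 of 6.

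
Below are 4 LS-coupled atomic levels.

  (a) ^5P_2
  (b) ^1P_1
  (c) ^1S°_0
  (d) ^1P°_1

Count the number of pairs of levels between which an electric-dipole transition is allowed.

2

(a)–(b): forbidden (parity, ΔS).
(a)–(c): forbidden (ΔS, ΔJ).
(a)–(d): forbidden (ΔS).
(b)–(c): allowed.
(b)–(d): allowed.
(c)–(d): forbidden (parity).
Allowed pairs: 2 of 6.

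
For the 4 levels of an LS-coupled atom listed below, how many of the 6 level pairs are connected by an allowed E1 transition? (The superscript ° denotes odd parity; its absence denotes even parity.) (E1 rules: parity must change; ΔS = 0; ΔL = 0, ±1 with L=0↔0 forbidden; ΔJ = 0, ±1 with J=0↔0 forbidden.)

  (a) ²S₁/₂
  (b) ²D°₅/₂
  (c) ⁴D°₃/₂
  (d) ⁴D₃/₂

1

(a)–(b): forbidden (ΔL, ΔJ).
(a)–(c): forbidden (ΔS, ΔL).
(a)–(d): forbidden (parity, ΔS, ΔL).
(b)–(c): forbidden (parity, ΔS).
(b)–(d): forbidden (ΔS).
(c)–(d): allowed.
Allowed pairs: 1 of 6.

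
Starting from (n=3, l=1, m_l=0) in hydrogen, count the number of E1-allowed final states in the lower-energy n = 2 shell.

E1 requires Δl = ±1, so l_f ∈ {0, 2}; with 0 ≤ l_f ≤ n_f−1 = 1, the allowed l_f values are {0}.
For l_f = 0: m_f ∈ {m_i−1, m_i, m_i+1} ∩ [−0, 0] = {0} → 1 state.
Total: 1.

1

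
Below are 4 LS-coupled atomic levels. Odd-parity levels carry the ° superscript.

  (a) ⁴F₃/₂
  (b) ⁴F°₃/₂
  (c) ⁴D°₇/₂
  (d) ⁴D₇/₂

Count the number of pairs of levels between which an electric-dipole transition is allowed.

(a)–(b): allowed.
(a)–(c): forbidden (ΔJ).
(a)–(d): forbidden (parity, ΔJ).
(b)–(c): forbidden (parity, ΔJ).
(b)–(d): forbidden (ΔJ).
(c)–(d): allowed.
Allowed pairs: 2 of 6.

2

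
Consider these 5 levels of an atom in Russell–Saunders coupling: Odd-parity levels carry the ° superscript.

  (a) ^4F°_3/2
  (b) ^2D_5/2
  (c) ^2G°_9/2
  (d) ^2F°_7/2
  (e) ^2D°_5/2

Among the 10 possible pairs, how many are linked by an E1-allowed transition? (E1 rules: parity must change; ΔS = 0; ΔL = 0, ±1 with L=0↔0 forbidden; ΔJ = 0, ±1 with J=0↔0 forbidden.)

2

(a)–(b): forbidden (ΔS).
(a)–(c): forbidden (parity, ΔS, ΔJ).
(a)–(d): forbidden (parity, ΔS, ΔJ).
(a)–(e): forbidden (parity, ΔS).
(b)–(c): forbidden (ΔL, ΔJ).
(b)–(d): allowed.
(b)–(e): allowed.
(c)–(d): forbidden (parity).
(c)–(e): forbidden (parity, ΔL, ΔJ).
(d)–(e): forbidden (parity).
Allowed pairs: 2 of 10.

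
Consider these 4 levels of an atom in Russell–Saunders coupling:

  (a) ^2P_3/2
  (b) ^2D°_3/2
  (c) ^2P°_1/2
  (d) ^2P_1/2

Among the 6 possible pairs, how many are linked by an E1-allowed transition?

(a)–(b): allowed.
(a)–(c): allowed.
(a)–(d): forbidden (parity).
(b)–(c): forbidden (parity).
(b)–(d): allowed.
(c)–(d): allowed.
Allowed pairs: 4 of 6.

4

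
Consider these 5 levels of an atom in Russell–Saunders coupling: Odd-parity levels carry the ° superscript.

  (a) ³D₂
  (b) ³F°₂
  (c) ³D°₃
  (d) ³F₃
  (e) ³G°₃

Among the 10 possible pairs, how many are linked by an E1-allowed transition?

5

(a)–(b): allowed.
(a)–(c): allowed.
(a)–(d): forbidden (parity).
(a)–(e): forbidden (ΔL).
(b)–(c): forbidden (parity).
(b)–(d): allowed.
(b)–(e): forbidden (parity).
(c)–(d): allowed.
(c)–(e): forbidden (parity, ΔL).
(d)–(e): allowed.
Allowed pairs: 5 of 10.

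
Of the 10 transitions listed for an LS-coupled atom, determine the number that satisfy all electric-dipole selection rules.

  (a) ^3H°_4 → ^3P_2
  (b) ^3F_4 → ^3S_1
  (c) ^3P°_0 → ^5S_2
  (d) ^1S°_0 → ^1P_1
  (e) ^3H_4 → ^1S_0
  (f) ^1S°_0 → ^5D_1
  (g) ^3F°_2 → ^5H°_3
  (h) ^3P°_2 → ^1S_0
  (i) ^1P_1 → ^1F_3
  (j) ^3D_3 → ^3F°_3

2

(a) forbidden (ΔL, ΔJ fail)
(b) forbidden (parity, ΔL, ΔJ fail)
(c) forbidden (ΔS, ΔJ fail)
(d) allowed
(e) forbidden (parity, ΔS, ΔL, ΔJ fail)
(f) forbidden (ΔS, ΔL fail)
(g) forbidden (parity, ΔS, ΔL fail)
(h) forbidden (ΔS, ΔJ fail)
(i) forbidden (parity, ΔL, ΔJ fail)
(j) allowed
Total allowed: 2 of 10.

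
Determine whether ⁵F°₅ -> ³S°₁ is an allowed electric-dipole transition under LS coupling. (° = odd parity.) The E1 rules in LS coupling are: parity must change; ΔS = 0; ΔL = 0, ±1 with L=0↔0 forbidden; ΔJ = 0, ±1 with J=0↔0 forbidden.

Initial level: S=2, L=3, J=5, parity odd. Final level: S=1, L=0, J=1, parity odd.
Parity must change: odd → odd — fails.
ΔS = 0: S: 2 → 1 — fails.
ΔL = 0, ±1 (not L=0↔0): L: 3 → 0, ΔL = -3 — fails.
ΔJ = 0, ±1 (not J=0↔0): J: 5 → 1, ΔJ = -4 — fails.
Rule(s) violated: parity, ΔS, ΔL, ΔJ.

forbidden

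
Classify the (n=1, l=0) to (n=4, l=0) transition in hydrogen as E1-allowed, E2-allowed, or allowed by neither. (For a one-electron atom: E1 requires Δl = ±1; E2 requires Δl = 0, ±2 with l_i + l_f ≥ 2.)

Δl = 0 − 0 = +0; l_i + l_f = 0.
E1 (Δl = ±1): not satisfied.
E2 (Δl = 0,±2, l_i+l_f ≥ 2): not satisfied.

neither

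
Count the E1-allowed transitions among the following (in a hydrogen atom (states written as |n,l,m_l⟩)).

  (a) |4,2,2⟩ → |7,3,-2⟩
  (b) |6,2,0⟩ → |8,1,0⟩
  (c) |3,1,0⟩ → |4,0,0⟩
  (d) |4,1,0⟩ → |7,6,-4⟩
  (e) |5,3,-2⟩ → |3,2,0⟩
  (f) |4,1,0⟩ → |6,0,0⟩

3

(a) forbidden — Δm_l = -4 (E1 requires Δm_l = 0, ±1)
(b) allowed
(c) allowed
(d) forbidden — Δl = +5 (E1 requires Δl = ±1); Δm_l = -4 (E1 requires Δm_l = 0, ±1)
(e) forbidden — Δm_l = +2 (E1 requires Δm_l = 0, ±1)
(f) allowed
Total allowed: 3 of 6.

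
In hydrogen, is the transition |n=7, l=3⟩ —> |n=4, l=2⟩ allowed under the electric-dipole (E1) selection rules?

allowed

Δl = 2 − 3 = -1; the E1 rule Δl = ±1 is ok.
All E1 selection rules are satisfied.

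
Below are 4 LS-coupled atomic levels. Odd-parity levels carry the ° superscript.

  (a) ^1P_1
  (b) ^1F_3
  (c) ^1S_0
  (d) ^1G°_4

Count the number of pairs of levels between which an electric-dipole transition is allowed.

1

(a)–(b): forbidden (parity, ΔL, ΔJ).
(a)–(c): forbidden (parity).
(a)–(d): forbidden (ΔL, ΔJ).
(b)–(c): forbidden (parity, ΔL, ΔJ).
(b)–(d): allowed.
(c)–(d): forbidden (ΔL, ΔJ).
Allowed pairs: 1 of 6.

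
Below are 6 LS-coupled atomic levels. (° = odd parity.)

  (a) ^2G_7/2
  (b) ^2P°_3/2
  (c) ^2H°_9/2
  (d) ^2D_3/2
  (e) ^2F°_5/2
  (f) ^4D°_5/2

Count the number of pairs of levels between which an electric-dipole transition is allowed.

(a)–(b): forbidden (ΔL, ΔJ).
(a)–(c): allowed.
(a)–(d): forbidden (parity, ΔL, ΔJ).
(a)–(e): allowed.
(a)–(f): forbidden (ΔS, ΔL).
(b)–(c): forbidden (parity, ΔL, ΔJ).
(b)–(d): allowed.
(b)–(e): forbidden (parity, ΔL).
(b)–(f): forbidden (parity, ΔS).
(c)–(d): forbidden (ΔL, ΔJ).
(c)–(e): forbidden (parity, ΔL, ΔJ).
(c)–(f): forbidden (parity, ΔS, ΔL, ΔJ).
(d)–(e): allowed.
(d)–(f): forbidden (ΔS).
(e)–(f): forbidden (parity, ΔS).
Allowed pairs: 4 of 15.

4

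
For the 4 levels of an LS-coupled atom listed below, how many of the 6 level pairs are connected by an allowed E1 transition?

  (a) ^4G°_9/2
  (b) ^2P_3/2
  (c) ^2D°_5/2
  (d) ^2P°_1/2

(a)–(b): forbidden (ΔS, ΔL, ΔJ).
(a)–(c): forbidden (parity, ΔS, ΔL, ΔJ).
(a)–(d): forbidden (parity, ΔS, ΔL, ΔJ).
(b)–(c): allowed.
(b)–(d): allowed.
(c)–(d): forbidden (parity, ΔJ).
Allowed pairs: 2 of 6.

2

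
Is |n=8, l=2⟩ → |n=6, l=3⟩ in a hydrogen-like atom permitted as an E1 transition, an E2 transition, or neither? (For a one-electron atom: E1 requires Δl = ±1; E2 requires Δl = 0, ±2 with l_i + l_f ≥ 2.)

Δl = 3 − 2 = +1; l_i + l_f = 5.
E1 (Δl = ±1): satisfied.
E2 (Δl = 0,±2, l_i+l_f ≥ 2): not satisfied.

E1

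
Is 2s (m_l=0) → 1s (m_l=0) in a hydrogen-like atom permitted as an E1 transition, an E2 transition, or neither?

Δl = 0 − 0 = +0; l_i + l_f = 0.
Δm_l = +0.
E1 (Δl = ±1, |Δm_l| ≤ 1): not satisfied.
E2 (Δl = 0,±2, l_i+l_f ≥ 2, |Δm_l| ≤ 2): not satisfied.

neither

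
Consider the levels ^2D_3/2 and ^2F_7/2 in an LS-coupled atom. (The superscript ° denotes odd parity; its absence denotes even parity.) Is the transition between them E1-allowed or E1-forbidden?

Initial level: S=1/2, L=2, J=3/2, parity even. Final level: S=1/2, L=3, J=7/2, parity even.
Parity must change: even → even — fails.
ΔS = 0: S: 1/2 → 1/2 — passes.
ΔL = 0, ±1 (not L=0↔0): L: 2 → 3, ΔL = +1 — passes.
ΔJ = 0, ±1 (not J=0↔0): J: 3/2 → 7/2, ΔJ = +2 — fails.
Rule(s) violated: parity, ΔJ.

forbidden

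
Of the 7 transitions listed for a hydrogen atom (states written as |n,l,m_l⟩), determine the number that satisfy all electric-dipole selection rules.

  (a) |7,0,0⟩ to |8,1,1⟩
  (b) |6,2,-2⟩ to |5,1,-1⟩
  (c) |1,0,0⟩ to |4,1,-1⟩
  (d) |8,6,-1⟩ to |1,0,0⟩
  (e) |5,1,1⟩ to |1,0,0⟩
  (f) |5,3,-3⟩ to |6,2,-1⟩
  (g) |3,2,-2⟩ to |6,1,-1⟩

5

(a) allowed
(b) allowed
(c) allowed
(d) forbidden — Δl = -6 (E1 requires Δl = ±1)
(e) allowed
(f) forbidden — Δm_l = +2 (E1 requires Δm_l = 0, ±1)
(g) allowed
Total allowed: 5 of 7.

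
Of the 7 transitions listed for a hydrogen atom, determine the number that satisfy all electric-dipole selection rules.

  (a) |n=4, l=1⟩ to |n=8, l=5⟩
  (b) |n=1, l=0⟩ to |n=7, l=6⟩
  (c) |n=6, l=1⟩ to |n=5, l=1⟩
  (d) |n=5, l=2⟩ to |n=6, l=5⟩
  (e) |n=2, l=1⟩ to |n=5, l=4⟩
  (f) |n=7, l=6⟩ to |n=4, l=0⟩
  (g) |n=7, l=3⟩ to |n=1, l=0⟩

0

(a) forbidden — Δl = +4 (E1 requires Δl = ±1)
(b) forbidden — Δl = +6 (E1 requires Δl = ±1)
(c) forbidden — Δl = +0 (E1 requires Δl = ±1)
(d) forbidden — Δl = +3 (E1 requires Δl = ±1)
(e) forbidden — Δl = +3 (E1 requires Δl = ±1)
(f) forbidden — Δl = -6 (E1 requires Δl = ±1)
(g) forbidden — Δl = -3 (E1 requires Δl = ±1)
Total allowed: 0 of 7.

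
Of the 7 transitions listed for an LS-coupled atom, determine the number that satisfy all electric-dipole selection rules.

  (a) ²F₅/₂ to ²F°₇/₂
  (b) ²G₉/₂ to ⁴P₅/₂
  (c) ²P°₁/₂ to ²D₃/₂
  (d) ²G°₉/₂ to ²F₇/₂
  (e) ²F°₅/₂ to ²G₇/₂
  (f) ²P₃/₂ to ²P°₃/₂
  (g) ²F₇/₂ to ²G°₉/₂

(a) allowed
(b) forbidden (parity, ΔS, ΔL, ΔJ fail)
(c) allowed
(d) allowed
(e) allowed
(f) allowed
(g) allowed
Total allowed: 6 of 7.

6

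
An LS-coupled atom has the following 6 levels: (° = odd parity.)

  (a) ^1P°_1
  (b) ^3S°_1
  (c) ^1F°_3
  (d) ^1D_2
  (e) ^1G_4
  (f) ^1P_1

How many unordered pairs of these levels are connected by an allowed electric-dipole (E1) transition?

(a)–(b): forbidden (parity, ΔS).
(a)–(c): forbidden (parity, ΔL, ΔJ).
(a)–(d): allowed.
(a)–(e): forbidden (ΔL, ΔJ).
(a)–(f): allowed.
(b)–(c): forbidden (parity, ΔS, ΔL, ΔJ).
(b)–(d): forbidden (ΔS, ΔL).
(b)–(e): forbidden (ΔS, ΔL, ΔJ).
(b)–(f): forbidden (ΔS).
(c)–(d): allowed.
(c)–(e): allowed.
(c)–(f): forbidden (ΔL, ΔJ).
(d)–(e): forbidden (parity, ΔL, ΔJ).
(d)–(f): forbidden (parity).
(e)–(f): forbidden (parity, ΔL, ΔJ).
Allowed pairs: 4 of 15.

4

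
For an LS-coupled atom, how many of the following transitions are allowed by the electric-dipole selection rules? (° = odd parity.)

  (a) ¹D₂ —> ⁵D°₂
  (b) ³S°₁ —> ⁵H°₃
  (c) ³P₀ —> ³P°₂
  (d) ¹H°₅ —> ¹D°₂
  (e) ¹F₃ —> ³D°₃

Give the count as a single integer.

0

(a) forbidden (ΔS fails)
(b) forbidden (parity, ΔS, ΔL, ΔJ fail)
(c) forbidden (ΔJ fails)
(d) forbidden (parity, ΔL, ΔJ fail)
(e) forbidden (ΔS fails)
Total allowed: 0 of 5.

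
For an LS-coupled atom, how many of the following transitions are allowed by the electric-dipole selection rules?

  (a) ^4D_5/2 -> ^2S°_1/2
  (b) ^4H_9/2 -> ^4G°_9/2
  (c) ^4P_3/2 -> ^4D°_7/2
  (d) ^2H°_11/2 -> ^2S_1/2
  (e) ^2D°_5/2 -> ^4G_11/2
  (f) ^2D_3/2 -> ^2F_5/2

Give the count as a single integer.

1

(a) forbidden (ΔS, ΔL, ΔJ fail)
(b) allowed
(c) forbidden (ΔJ fails)
(d) forbidden (ΔL, ΔJ fail)
(e) forbidden (ΔS, ΔL, ΔJ fail)
(f) forbidden (parity fails)
Total allowed: 1 of 6.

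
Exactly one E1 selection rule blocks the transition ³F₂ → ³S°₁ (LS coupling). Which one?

Reading off the term symbols: S 1→1, L 3→0, J 2→1, parity even→odd.
ΔS = 0: S: 1 → 1 — ok.
Parity must change: even → odd — ok.
ΔJ = 0, ±1 (not J=0↔0): J: 2 → 1, ΔJ = -1 — ok.
ΔL = 0, ±1 (not L=0↔0): L: 3 → 0, ΔL = -3 — fails.

the ΔL = 0, ±1 rule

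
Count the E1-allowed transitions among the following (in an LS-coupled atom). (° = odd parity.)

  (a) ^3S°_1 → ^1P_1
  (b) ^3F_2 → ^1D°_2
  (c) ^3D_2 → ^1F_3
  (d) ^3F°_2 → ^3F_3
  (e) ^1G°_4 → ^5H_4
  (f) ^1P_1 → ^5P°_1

(a) forbidden (ΔS fails)
(b) forbidden (ΔS fails)
(c) forbidden (parity, ΔS fail)
(d) allowed
(e) forbidden (ΔS fails)
(f) forbidden (ΔS fails)
Total allowed: 1 of 6.

1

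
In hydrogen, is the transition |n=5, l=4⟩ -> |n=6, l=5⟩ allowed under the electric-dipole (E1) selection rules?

allowed

Δl = 5 − 4 = +1; the E1 rule Δl = ±1 is satisfied.
All E1 selection rules are satisfied.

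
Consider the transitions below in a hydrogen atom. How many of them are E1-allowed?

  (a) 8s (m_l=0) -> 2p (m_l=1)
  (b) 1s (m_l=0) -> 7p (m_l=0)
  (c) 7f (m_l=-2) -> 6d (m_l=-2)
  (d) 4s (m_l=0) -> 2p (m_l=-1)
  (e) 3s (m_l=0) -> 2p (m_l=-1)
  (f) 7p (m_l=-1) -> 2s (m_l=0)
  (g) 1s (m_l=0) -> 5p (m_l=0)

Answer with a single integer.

(a) allowed
(b) allowed
(c) allowed
(d) allowed
(e) allowed
(f) allowed
(g) allowed
Total allowed: 7 of 7.

7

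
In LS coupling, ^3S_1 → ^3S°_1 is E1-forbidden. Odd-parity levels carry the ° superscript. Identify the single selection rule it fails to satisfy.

Parity must change: even → odd — ok.
ΔL = 0, ±1 (not L=0↔0): L: 0 → 0, ΔL = +0 — fails.
ΔJ = 0, ±1 (not J=0↔0): J: 1 → 1, ΔJ = +0 — ok.
ΔS = 0: S: 1 → 1 — ok.

the L=0 ↔ L=0 exclusion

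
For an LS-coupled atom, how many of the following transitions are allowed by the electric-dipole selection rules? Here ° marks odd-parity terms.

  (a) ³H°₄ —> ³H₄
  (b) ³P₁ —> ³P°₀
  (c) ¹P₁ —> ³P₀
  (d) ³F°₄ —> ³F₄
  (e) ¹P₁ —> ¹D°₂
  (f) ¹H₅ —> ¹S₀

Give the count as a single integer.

4

(a) allowed
(b) allowed
(c) forbidden (parity, ΔS fail)
(d) allowed
(e) allowed
(f) forbidden (parity, ΔL, ΔJ fail)
Total allowed: 4 of 6.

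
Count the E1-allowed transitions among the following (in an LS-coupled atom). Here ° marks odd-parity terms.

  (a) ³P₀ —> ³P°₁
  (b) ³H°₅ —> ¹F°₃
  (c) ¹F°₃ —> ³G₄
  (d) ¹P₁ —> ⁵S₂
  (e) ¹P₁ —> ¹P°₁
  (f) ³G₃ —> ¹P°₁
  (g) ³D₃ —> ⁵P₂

(a) allowed
(b) forbidden (parity, ΔS, ΔL, ΔJ fail)
(c) forbidden (ΔS fails)
(d) forbidden (parity, ΔS fail)
(e) allowed
(f) forbidden (ΔS, ΔL, ΔJ fail)
(g) forbidden (parity, ΔS fail)
Total allowed: 2 of 7.

2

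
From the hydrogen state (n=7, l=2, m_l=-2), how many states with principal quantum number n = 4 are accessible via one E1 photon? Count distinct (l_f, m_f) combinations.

4

E1 requires Δl = ±1, so l_f ∈ {1, 3}; with 0 ≤ l_f ≤ n_f−1 = 3, the allowed l_f values are {1, 3}.
For l_f = 1: m_f ∈ {m_i−1, m_i, m_i+1} ∩ [−1, 1] = {-1} → 1 state.
For l_f = 3: m_f ∈ {m_i−1, m_i, m_i+1} ∩ [−3, 3] = {-3, -2, -1} → 3 states.
Total: 4.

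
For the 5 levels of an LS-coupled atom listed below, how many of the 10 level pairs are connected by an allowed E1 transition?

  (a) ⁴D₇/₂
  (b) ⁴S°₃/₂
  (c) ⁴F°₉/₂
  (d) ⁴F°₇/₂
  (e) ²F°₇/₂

2

(a)–(b): forbidden (ΔL, ΔJ).
(a)–(c): allowed.
(a)–(d): allowed.
(a)–(e): forbidden (ΔS).
(b)–(c): forbidden (parity, ΔL, ΔJ).
(b)–(d): forbidden (parity, ΔL, ΔJ).
(b)–(e): forbidden (parity, ΔS, ΔL, ΔJ).
(c)–(d): forbidden (parity).
(c)–(e): forbidden (parity, ΔS).
(d)–(e): forbidden (parity, ΔS).
Allowed pairs: 2 of 10.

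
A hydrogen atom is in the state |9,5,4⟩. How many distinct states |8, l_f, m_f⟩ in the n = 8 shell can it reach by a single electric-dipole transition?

E1 requires Δl = ±1, so l_f ∈ {4, 6}; with 0 ≤ l_f ≤ n_f−1 = 7, the allowed l_f values are {4, 6}.
For l_f = 4: m_f ∈ {m_i−1, m_i, m_i+1} ∩ [−4, 4] = {3, 4} → 2 states.
For l_f = 6: m_f ∈ {m_i−1, m_i, m_i+1} ∩ [−6, 6] = {3, 4, 5} → 3 states.
Total: 5.

5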